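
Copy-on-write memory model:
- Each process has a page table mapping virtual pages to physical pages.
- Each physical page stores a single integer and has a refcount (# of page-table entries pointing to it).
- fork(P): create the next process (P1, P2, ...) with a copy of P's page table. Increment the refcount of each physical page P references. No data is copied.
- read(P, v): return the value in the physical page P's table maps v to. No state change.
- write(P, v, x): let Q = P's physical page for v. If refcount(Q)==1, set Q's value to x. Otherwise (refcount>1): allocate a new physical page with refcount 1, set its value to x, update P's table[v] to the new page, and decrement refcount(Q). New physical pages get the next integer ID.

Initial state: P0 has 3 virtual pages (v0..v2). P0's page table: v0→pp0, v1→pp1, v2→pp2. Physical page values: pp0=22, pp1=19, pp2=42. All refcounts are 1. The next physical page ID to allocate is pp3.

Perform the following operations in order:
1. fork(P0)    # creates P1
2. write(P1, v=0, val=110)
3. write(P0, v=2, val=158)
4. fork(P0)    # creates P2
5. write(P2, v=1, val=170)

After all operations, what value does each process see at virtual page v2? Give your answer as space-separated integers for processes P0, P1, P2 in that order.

Answer: 158 42 158

Derivation:
Op 1: fork(P0) -> P1. 3 ppages; refcounts: pp0:2 pp1:2 pp2:2
Op 2: write(P1, v0, 110). refcount(pp0)=2>1 -> COPY to pp3. 4 ppages; refcounts: pp0:1 pp1:2 pp2:2 pp3:1
Op 3: write(P0, v2, 158). refcount(pp2)=2>1 -> COPY to pp4. 5 ppages; refcounts: pp0:1 pp1:2 pp2:1 pp3:1 pp4:1
Op 4: fork(P0) -> P2. 5 ppages; refcounts: pp0:2 pp1:3 pp2:1 pp3:1 pp4:2
Op 5: write(P2, v1, 170). refcount(pp1)=3>1 -> COPY to pp5. 6 ppages; refcounts: pp0:2 pp1:2 pp2:1 pp3:1 pp4:2 pp5:1
P0: v2 -> pp4 = 158
P1: v2 -> pp2 = 42
P2: v2 -> pp4 = 158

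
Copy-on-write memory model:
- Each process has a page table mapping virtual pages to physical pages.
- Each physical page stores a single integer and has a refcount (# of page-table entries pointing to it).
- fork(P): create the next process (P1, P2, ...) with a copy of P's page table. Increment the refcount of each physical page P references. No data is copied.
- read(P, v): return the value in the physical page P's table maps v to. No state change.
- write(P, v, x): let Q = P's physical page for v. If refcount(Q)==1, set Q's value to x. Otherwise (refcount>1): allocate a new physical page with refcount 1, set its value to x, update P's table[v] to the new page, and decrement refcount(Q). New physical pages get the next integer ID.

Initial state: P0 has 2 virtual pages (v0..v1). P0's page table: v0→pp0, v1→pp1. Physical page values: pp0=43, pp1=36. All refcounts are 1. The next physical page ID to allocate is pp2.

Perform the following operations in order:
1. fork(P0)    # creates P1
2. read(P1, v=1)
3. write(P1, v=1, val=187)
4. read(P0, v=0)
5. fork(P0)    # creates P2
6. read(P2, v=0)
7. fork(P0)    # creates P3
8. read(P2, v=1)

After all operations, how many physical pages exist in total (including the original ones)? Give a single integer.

Op 1: fork(P0) -> P1. 2 ppages; refcounts: pp0:2 pp1:2
Op 2: read(P1, v1) -> 36. No state change.
Op 3: write(P1, v1, 187). refcount(pp1)=2>1 -> COPY to pp2. 3 ppages; refcounts: pp0:2 pp1:1 pp2:1
Op 4: read(P0, v0) -> 43. No state change.
Op 5: fork(P0) -> P2. 3 ppages; refcounts: pp0:3 pp1:2 pp2:1
Op 6: read(P2, v0) -> 43. No state change.
Op 7: fork(P0) -> P3. 3 ppages; refcounts: pp0:4 pp1:3 pp2:1
Op 8: read(P2, v1) -> 36. No state change.

Answer: 3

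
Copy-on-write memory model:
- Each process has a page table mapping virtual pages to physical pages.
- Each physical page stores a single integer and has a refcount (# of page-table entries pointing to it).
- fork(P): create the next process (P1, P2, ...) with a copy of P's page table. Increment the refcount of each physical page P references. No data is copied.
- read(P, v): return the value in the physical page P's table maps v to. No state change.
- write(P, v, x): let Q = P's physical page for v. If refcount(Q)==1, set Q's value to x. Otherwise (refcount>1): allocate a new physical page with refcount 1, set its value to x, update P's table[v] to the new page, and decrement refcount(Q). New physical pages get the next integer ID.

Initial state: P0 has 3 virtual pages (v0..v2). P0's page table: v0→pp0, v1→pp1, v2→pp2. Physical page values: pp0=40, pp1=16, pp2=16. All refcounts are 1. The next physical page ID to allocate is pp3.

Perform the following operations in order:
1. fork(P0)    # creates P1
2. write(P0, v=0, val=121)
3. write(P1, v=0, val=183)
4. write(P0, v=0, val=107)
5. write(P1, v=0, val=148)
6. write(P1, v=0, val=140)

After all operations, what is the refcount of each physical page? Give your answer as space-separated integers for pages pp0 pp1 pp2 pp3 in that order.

Op 1: fork(P0) -> P1. 3 ppages; refcounts: pp0:2 pp1:2 pp2:2
Op 2: write(P0, v0, 121). refcount(pp0)=2>1 -> COPY to pp3. 4 ppages; refcounts: pp0:1 pp1:2 pp2:2 pp3:1
Op 3: write(P1, v0, 183). refcount(pp0)=1 -> write in place. 4 ppages; refcounts: pp0:1 pp1:2 pp2:2 pp3:1
Op 4: write(P0, v0, 107). refcount(pp3)=1 -> write in place. 4 ppages; refcounts: pp0:1 pp1:2 pp2:2 pp3:1
Op 5: write(P1, v0, 148). refcount(pp0)=1 -> write in place. 4 ppages; refcounts: pp0:1 pp1:2 pp2:2 pp3:1
Op 6: write(P1, v0, 140). refcount(pp0)=1 -> write in place. 4 ppages; refcounts: pp0:1 pp1:2 pp2:2 pp3:1

Answer: 1 2 2 1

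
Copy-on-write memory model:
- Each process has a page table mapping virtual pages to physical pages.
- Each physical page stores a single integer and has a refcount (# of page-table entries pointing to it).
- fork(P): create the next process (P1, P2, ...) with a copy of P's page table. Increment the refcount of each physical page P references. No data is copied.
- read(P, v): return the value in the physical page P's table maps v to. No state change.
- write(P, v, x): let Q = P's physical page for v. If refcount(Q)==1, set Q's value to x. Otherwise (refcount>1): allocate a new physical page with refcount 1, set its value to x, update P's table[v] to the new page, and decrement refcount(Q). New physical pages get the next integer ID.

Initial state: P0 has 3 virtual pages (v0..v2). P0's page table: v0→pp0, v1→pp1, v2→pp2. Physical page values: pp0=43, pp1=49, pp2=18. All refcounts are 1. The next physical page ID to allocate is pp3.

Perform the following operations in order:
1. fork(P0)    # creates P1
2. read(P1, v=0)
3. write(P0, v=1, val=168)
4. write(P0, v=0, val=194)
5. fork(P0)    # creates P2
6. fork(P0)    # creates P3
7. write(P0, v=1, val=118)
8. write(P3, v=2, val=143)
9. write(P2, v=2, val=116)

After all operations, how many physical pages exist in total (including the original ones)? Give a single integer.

Op 1: fork(P0) -> P1. 3 ppages; refcounts: pp0:2 pp1:2 pp2:2
Op 2: read(P1, v0) -> 43. No state change.
Op 3: write(P0, v1, 168). refcount(pp1)=2>1 -> COPY to pp3. 4 ppages; refcounts: pp0:2 pp1:1 pp2:2 pp3:1
Op 4: write(P0, v0, 194). refcount(pp0)=2>1 -> COPY to pp4. 5 ppages; refcounts: pp0:1 pp1:1 pp2:2 pp3:1 pp4:1
Op 5: fork(P0) -> P2. 5 ppages; refcounts: pp0:1 pp1:1 pp2:3 pp3:2 pp4:2
Op 6: fork(P0) -> P3. 5 ppages; refcounts: pp0:1 pp1:1 pp2:4 pp3:3 pp4:3
Op 7: write(P0, v1, 118). refcount(pp3)=3>1 -> COPY to pp5. 6 ppages; refcounts: pp0:1 pp1:1 pp2:4 pp3:2 pp4:3 pp5:1
Op 8: write(P3, v2, 143). refcount(pp2)=4>1 -> COPY to pp6. 7 ppages; refcounts: pp0:1 pp1:1 pp2:3 pp3:2 pp4:3 pp5:1 pp6:1
Op 9: write(P2, v2, 116). refcount(pp2)=3>1 -> COPY to pp7. 8 ppages; refcounts: pp0:1 pp1:1 pp2:2 pp3:2 pp4:3 pp5:1 pp6:1 pp7:1

Answer: 8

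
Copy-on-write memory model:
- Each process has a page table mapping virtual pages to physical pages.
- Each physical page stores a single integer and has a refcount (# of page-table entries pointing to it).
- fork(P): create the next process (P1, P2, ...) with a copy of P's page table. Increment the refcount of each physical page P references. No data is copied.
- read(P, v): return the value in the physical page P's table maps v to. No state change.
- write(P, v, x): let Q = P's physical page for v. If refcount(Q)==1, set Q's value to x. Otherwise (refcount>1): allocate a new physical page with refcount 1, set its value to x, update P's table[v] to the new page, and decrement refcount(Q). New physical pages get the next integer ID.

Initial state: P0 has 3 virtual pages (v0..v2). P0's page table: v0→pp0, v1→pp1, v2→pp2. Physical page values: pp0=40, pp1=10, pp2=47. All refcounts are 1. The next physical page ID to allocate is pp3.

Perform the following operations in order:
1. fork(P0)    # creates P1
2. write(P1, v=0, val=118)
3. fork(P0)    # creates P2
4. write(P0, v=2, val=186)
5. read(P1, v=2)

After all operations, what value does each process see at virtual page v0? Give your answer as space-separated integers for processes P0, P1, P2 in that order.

Answer: 40 118 40

Derivation:
Op 1: fork(P0) -> P1. 3 ppages; refcounts: pp0:2 pp1:2 pp2:2
Op 2: write(P1, v0, 118). refcount(pp0)=2>1 -> COPY to pp3. 4 ppages; refcounts: pp0:1 pp1:2 pp2:2 pp3:1
Op 3: fork(P0) -> P2. 4 ppages; refcounts: pp0:2 pp1:3 pp2:3 pp3:1
Op 4: write(P0, v2, 186). refcount(pp2)=3>1 -> COPY to pp4. 5 ppages; refcounts: pp0:2 pp1:3 pp2:2 pp3:1 pp4:1
Op 5: read(P1, v2) -> 47. No state change.
P0: v0 -> pp0 = 40
P1: v0 -> pp3 = 118
P2: v0 -> pp0 = 40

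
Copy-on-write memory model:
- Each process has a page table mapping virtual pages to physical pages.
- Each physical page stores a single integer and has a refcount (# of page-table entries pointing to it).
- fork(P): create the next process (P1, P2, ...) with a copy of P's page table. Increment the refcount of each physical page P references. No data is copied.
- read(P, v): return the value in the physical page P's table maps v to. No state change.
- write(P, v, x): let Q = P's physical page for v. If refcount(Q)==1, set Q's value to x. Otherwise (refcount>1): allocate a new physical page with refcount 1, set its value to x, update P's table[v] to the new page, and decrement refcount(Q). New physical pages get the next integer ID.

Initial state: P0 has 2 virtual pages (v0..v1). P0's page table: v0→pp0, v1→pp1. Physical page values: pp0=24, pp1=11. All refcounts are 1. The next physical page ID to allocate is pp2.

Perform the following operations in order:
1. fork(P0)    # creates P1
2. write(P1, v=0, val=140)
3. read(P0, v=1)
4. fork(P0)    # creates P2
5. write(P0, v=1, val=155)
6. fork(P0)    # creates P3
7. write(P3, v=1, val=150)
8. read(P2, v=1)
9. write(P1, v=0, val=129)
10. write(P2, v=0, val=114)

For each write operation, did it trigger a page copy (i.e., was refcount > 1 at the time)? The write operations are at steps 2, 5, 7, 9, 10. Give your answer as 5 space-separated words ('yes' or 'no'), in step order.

Op 1: fork(P0) -> P1. 2 ppages; refcounts: pp0:2 pp1:2
Op 2: write(P1, v0, 140). refcount(pp0)=2>1 -> COPY to pp2. 3 ppages; refcounts: pp0:1 pp1:2 pp2:1
Op 3: read(P0, v1) -> 11. No state change.
Op 4: fork(P0) -> P2. 3 ppages; refcounts: pp0:2 pp1:3 pp2:1
Op 5: write(P0, v1, 155). refcount(pp1)=3>1 -> COPY to pp3. 4 ppages; refcounts: pp0:2 pp1:2 pp2:1 pp3:1
Op 6: fork(P0) -> P3. 4 ppages; refcounts: pp0:3 pp1:2 pp2:1 pp3:2
Op 7: write(P3, v1, 150). refcount(pp3)=2>1 -> COPY to pp4. 5 ppages; refcounts: pp0:3 pp1:2 pp2:1 pp3:1 pp4:1
Op 8: read(P2, v1) -> 11. No state change.
Op 9: write(P1, v0, 129). refcount(pp2)=1 -> write in place. 5 ppages; refcounts: pp0:3 pp1:2 pp2:1 pp3:1 pp4:1
Op 10: write(P2, v0, 114). refcount(pp0)=3>1 -> COPY to pp5. 6 ppages; refcounts: pp0:2 pp1:2 pp2:1 pp3:1 pp4:1 pp5:1

yes yes yes no yes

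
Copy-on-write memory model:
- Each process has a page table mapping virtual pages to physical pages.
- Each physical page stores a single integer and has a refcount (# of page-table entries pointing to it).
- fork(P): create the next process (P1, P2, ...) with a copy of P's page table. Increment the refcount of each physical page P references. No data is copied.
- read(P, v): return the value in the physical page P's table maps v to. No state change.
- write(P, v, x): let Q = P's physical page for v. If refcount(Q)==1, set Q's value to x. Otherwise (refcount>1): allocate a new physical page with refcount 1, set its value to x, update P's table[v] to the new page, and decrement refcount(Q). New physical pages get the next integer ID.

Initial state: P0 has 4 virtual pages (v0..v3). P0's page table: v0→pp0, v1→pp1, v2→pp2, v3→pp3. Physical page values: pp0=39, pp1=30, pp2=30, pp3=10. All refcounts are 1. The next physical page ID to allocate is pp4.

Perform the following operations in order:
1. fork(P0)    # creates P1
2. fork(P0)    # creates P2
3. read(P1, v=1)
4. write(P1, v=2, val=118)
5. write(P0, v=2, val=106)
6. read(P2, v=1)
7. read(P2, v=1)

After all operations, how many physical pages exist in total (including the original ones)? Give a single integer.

Answer: 6

Derivation:
Op 1: fork(P0) -> P1. 4 ppages; refcounts: pp0:2 pp1:2 pp2:2 pp3:2
Op 2: fork(P0) -> P2. 4 ppages; refcounts: pp0:3 pp1:3 pp2:3 pp3:3
Op 3: read(P1, v1) -> 30. No state change.
Op 4: write(P1, v2, 118). refcount(pp2)=3>1 -> COPY to pp4. 5 ppages; refcounts: pp0:3 pp1:3 pp2:2 pp3:3 pp4:1
Op 5: write(P0, v2, 106). refcount(pp2)=2>1 -> COPY to pp5. 6 ppages; refcounts: pp0:3 pp1:3 pp2:1 pp3:3 pp4:1 pp5:1
Op 6: read(P2, v1) -> 30. No state change.
Op 7: read(P2, v1) -> 30. No state change.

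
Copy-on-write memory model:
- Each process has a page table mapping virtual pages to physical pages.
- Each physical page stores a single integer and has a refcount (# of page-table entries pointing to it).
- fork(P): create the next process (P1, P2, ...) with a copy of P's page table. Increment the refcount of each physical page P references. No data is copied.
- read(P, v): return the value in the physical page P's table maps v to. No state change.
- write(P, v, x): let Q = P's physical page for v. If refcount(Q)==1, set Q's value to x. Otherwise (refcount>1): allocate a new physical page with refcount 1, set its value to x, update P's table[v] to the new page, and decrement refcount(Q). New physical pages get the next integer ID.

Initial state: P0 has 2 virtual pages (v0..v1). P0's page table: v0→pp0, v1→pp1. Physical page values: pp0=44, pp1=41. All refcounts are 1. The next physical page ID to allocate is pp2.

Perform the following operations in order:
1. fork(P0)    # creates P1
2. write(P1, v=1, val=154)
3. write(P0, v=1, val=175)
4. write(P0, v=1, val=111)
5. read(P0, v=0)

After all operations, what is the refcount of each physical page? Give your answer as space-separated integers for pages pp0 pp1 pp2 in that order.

Answer: 2 1 1

Derivation:
Op 1: fork(P0) -> P1. 2 ppages; refcounts: pp0:2 pp1:2
Op 2: write(P1, v1, 154). refcount(pp1)=2>1 -> COPY to pp2. 3 ppages; refcounts: pp0:2 pp1:1 pp2:1
Op 3: write(P0, v1, 175). refcount(pp1)=1 -> write in place. 3 ppages; refcounts: pp0:2 pp1:1 pp2:1
Op 4: write(P0, v1, 111). refcount(pp1)=1 -> write in place. 3 ppages; refcounts: pp0:2 pp1:1 pp2:1
Op 5: read(P0, v0) -> 44. No state change.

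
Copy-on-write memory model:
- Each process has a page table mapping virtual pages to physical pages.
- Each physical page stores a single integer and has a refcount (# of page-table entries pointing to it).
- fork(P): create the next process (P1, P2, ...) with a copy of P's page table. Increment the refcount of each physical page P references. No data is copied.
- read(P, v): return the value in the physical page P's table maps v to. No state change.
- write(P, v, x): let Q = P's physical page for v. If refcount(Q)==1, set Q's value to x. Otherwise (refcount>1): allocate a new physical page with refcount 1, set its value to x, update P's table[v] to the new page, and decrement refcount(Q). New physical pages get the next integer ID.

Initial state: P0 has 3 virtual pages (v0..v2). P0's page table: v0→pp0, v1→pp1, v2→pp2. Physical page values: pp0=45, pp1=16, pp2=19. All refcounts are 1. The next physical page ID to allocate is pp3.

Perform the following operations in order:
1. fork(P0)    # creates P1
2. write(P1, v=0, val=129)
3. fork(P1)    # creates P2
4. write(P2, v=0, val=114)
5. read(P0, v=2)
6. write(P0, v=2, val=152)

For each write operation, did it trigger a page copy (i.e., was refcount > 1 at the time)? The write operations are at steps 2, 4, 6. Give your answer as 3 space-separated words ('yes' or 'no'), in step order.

Op 1: fork(P0) -> P1. 3 ppages; refcounts: pp0:2 pp1:2 pp2:2
Op 2: write(P1, v0, 129). refcount(pp0)=2>1 -> COPY to pp3. 4 ppages; refcounts: pp0:1 pp1:2 pp2:2 pp3:1
Op 3: fork(P1) -> P2. 4 ppages; refcounts: pp0:1 pp1:3 pp2:3 pp3:2
Op 4: write(P2, v0, 114). refcount(pp3)=2>1 -> COPY to pp4. 5 ppages; refcounts: pp0:1 pp1:3 pp2:3 pp3:1 pp4:1
Op 5: read(P0, v2) -> 19. No state change.
Op 6: write(P0, v2, 152). refcount(pp2)=3>1 -> COPY to pp5. 6 ppages; refcounts: pp0:1 pp1:3 pp2:2 pp3:1 pp4:1 pp5:1

yes yes yes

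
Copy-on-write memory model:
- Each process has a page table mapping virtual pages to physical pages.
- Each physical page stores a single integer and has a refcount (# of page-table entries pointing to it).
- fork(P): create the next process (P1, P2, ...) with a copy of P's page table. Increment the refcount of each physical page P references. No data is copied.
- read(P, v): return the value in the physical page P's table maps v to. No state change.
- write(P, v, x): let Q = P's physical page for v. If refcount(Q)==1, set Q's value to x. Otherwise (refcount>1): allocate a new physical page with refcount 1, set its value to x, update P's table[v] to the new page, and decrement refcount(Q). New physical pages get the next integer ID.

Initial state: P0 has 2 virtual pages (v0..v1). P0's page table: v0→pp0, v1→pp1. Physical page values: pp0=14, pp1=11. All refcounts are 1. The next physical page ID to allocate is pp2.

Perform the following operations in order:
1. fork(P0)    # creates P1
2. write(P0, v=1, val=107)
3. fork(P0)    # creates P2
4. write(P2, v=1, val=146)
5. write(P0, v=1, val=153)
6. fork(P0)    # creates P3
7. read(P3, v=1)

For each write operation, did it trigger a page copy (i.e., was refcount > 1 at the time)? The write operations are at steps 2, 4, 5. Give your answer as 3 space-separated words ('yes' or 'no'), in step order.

Op 1: fork(P0) -> P1. 2 ppages; refcounts: pp0:2 pp1:2
Op 2: write(P0, v1, 107). refcount(pp1)=2>1 -> COPY to pp2. 3 ppages; refcounts: pp0:2 pp1:1 pp2:1
Op 3: fork(P0) -> P2. 3 ppages; refcounts: pp0:3 pp1:1 pp2:2
Op 4: write(P2, v1, 146). refcount(pp2)=2>1 -> COPY to pp3. 4 ppages; refcounts: pp0:3 pp1:1 pp2:1 pp3:1
Op 5: write(P0, v1, 153). refcount(pp2)=1 -> write in place. 4 ppages; refcounts: pp0:3 pp1:1 pp2:1 pp3:1
Op 6: fork(P0) -> P3. 4 ppages; refcounts: pp0:4 pp1:1 pp2:2 pp3:1
Op 7: read(P3, v1) -> 153. No state change.

yes yes no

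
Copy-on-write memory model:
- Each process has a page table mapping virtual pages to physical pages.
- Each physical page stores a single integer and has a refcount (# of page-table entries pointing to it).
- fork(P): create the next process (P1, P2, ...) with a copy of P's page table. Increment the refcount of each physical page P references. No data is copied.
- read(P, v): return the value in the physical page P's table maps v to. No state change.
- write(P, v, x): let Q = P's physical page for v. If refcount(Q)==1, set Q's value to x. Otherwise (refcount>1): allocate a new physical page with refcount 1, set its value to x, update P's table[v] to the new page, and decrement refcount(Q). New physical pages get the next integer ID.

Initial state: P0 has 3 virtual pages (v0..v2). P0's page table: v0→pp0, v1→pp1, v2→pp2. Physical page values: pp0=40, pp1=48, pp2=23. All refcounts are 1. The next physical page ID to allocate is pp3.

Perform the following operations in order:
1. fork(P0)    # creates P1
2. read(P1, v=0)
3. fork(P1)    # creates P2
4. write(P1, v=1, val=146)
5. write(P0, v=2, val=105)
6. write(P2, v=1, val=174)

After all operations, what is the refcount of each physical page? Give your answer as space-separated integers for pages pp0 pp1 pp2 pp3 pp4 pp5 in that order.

Answer: 3 1 2 1 1 1

Derivation:
Op 1: fork(P0) -> P1. 3 ppages; refcounts: pp0:2 pp1:2 pp2:2
Op 2: read(P1, v0) -> 40. No state change.
Op 3: fork(P1) -> P2. 3 ppages; refcounts: pp0:3 pp1:3 pp2:3
Op 4: write(P1, v1, 146). refcount(pp1)=3>1 -> COPY to pp3. 4 ppages; refcounts: pp0:3 pp1:2 pp2:3 pp3:1
Op 5: write(P0, v2, 105). refcount(pp2)=3>1 -> COPY to pp4. 5 ppages; refcounts: pp0:3 pp1:2 pp2:2 pp3:1 pp4:1
Op 6: write(P2, v1, 174). refcount(pp1)=2>1 -> COPY to pp5. 6 ppages; refcounts: pp0:3 pp1:1 pp2:2 pp3:1 pp4:1 pp5:1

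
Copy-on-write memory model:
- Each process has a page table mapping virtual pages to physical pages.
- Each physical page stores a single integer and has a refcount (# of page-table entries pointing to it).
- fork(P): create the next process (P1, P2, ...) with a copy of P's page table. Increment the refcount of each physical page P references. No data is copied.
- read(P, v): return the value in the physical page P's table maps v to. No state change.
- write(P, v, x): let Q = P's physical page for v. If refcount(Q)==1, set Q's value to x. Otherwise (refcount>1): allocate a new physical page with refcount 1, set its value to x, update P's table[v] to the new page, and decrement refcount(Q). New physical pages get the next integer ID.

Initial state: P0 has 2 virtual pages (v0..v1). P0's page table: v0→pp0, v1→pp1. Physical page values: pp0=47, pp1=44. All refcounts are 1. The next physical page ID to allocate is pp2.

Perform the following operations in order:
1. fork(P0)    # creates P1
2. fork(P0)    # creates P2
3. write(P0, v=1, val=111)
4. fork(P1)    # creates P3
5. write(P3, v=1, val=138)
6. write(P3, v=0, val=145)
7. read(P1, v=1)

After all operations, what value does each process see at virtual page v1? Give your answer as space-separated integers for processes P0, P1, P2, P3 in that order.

Op 1: fork(P0) -> P1. 2 ppages; refcounts: pp0:2 pp1:2
Op 2: fork(P0) -> P2. 2 ppages; refcounts: pp0:3 pp1:3
Op 3: write(P0, v1, 111). refcount(pp1)=3>1 -> COPY to pp2. 3 ppages; refcounts: pp0:3 pp1:2 pp2:1
Op 4: fork(P1) -> P3. 3 ppages; refcounts: pp0:4 pp1:3 pp2:1
Op 5: write(P3, v1, 138). refcount(pp1)=3>1 -> COPY to pp3. 4 ppages; refcounts: pp0:4 pp1:2 pp2:1 pp3:1
Op 6: write(P3, v0, 145). refcount(pp0)=4>1 -> COPY to pp4. 5 ppages; refcounts: pp0:3 pp1:2 pp2:1 pp3:1 pp4:1
Op 7: read(P1, v1) -> 44. No state change.
P0: v1 -> pp2 = 111
P1: v1 -> pp1 = 44
P2: v1 -> pp1 = 44
P3: v1 -> pp3 = 138

Answer: 111 44 44 138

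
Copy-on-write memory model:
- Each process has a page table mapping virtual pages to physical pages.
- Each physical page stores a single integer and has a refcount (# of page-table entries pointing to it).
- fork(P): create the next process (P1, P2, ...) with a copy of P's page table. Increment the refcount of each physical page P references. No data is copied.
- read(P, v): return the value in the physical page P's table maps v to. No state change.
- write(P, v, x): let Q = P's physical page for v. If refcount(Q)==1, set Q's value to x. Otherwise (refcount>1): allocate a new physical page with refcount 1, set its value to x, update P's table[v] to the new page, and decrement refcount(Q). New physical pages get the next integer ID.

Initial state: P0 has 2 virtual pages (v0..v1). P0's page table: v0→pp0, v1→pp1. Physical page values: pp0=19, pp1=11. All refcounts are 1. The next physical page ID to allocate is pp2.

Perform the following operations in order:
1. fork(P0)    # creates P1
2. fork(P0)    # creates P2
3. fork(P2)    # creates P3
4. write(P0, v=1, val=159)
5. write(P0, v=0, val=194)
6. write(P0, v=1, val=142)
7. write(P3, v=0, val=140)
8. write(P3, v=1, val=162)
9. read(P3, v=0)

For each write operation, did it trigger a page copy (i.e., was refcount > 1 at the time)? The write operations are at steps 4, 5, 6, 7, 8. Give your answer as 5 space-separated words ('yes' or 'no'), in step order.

Op 1: fork(P0) -> P1. 2 ppages; refcounts: pp0:2 pp1:2
Op 2: fork(P0) -> P2. 2 ppages; refcounts: pp0:3 pp1:3
Op 3: fork(P2) -> P3. 2 ppages; refcounts: pp0:4 pp1:4
Op 4: write(P0, v1, 159). refcount(pp1)=4>1 -> COPY to pp2. 3 ppages; refcounts: pp0:4 pp1:3 pp2:1
Op 5: write(P0, v0, 194). refcount(pp0)=4>1 -> COPY to pp3. 4 ppages; refcounts: pp0:3 pp1:3 pp2:1 pp3:1
Op 6: write(P0, v1, 142). refcount(pp2)=1 -> write in place. 4 ppages; refcounts: pp0:3 pp1:3 pp2:1 pp3:1
Op 7: write(P3, v0, 140). refcount(pp0)=3>1 -> COPY to pp4. 5 ppages; refcounts: pp0:2 pp1:3 pp2:1 pp3:1 pp4:1
Op 8: write(P3, v1, 162). refcount(pp1)=3>1 -> COPY to pp5. 6 ppages; refcounts: pp0:2 pp1:2 pp2:1 pp3:1 pp4:1 pp5:1
Op 9: read(P3, v0) -> 140. No state change.

yes yes no yes yes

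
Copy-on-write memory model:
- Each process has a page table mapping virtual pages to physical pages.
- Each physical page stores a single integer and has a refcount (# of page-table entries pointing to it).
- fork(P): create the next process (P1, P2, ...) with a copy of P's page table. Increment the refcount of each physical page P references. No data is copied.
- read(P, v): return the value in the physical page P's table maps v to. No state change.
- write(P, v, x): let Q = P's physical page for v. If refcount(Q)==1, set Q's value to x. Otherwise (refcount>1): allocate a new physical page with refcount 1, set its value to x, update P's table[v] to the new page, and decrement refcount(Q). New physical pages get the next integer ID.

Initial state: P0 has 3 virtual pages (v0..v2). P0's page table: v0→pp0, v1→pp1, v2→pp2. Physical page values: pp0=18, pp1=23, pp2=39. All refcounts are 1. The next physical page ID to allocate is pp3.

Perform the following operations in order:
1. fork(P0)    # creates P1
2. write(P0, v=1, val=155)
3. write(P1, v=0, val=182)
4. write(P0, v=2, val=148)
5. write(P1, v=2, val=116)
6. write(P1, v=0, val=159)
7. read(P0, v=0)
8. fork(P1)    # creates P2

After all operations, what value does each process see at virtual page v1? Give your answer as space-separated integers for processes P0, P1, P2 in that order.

Op 1: fork(P0) -> P1. 3 ppages; refcounts: pp0:2 pp1:2 pp2:2
Op 2: write(P0, v1, 155). refcount(pp1)=2>1 -> COPY to pp3. 4 ppages; refcounts: pp0:2 pp1:1 pp2:2 pp3:1
Op 3: write(P1, v0, 182). refcount(pp0)=2>1 -> COPY to pp4. 5 ppages; refcounts: pp0:1 pp1:1 pp2:2 pp3:1 pp4:1
Op 4: write(P0, v2, 148). refcount(pp2)=2>1 -> COPY to pp5. 6 ppages; refcounts: pp0:1 pp1:1 pp2:1 pp3:1 pp4:1 pp5:1
Op 5: write(P1, v2, 116). refcount(pp2)=1 -> write in place. 6 ppages; refcounts: pp0:1 pp1:1 pp2:1 pp3:1 pp4:1 pp5:1
Op 6: write(P1, v0, 159). refcount(pp4)=1 -> write in place. 6 ppages; refcounts: pp0:1 pp1:1 pp2:1 pp3:1 pp4:1 pp5:1
Op 7: read(P0, v0) -> 18. No state change.
Op 8: fork(P1) -> P2. 6 ppages; refcounts: pp0:1 pp1:2 pp2:2 pp3:1 pp4:2 pp5:1
P0: v1 -> pp3 = 155
P1: v1 -> pp1 = 23
P2: v1 -> pp1 = 23

Answer: 155 23 23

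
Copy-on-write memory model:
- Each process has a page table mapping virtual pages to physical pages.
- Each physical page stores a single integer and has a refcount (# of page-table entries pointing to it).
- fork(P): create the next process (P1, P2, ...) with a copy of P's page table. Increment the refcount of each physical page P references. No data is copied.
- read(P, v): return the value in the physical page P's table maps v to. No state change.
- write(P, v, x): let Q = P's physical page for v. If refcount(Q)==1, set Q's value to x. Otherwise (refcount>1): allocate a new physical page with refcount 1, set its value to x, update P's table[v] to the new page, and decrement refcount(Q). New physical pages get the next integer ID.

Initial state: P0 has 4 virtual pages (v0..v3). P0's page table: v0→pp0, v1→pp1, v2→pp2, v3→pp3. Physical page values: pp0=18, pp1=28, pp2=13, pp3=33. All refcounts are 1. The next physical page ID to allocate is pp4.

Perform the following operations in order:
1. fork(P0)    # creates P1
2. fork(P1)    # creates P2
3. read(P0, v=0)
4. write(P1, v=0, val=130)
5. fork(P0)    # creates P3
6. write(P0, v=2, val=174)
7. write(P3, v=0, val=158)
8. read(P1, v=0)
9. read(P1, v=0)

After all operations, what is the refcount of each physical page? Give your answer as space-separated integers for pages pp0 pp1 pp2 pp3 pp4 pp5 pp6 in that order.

Op 1: fork(P0) -> P1. 4 ppages; refcounts: pp0:2 pp1:2 pp2:2 pp3:2
Op 2: fork(P1) -> P2. 4 ppages; refcounts: pp0:3 pp1:3 pp2:3 pp3:3
Op 3: read(P0, v0) -> 18. No state change.
Op 4: write(P1, v0, 130). refcount(pp0)=3>1 -> COPY to pp4. 5 ppages; refcounts: pp0:2 pp1:3 pp2:3 pp3:3 pp4:1
Op 5: fork(P0) -> P3. 5 ppages; refcounts: pp0:3 pp1:4 pp2:4 pp3:4 pp4:1
Op 6: write(P0, v2, 174). refcount(pp2)=4>1 -> COPY to pp5. 6 ppages; refcounts: pp0:3 pp1:4 pp2:3 pp3:4 pp4:1 pp5:1
Op 7: write(P3, v0, 158). refcount(pp0)=3>1 -> COPY to pp6. 7 ppages; refcounts: pp0:2 pp1:4 pp2:3 pp3:4 pp4:1 pp5:1 pp6:1
Op 8: read(P1, v0) -> 130. No state change.
Op 9: read(P1, v0) -> 130. No state change.

Answer: 2 4 3 4 1 1 1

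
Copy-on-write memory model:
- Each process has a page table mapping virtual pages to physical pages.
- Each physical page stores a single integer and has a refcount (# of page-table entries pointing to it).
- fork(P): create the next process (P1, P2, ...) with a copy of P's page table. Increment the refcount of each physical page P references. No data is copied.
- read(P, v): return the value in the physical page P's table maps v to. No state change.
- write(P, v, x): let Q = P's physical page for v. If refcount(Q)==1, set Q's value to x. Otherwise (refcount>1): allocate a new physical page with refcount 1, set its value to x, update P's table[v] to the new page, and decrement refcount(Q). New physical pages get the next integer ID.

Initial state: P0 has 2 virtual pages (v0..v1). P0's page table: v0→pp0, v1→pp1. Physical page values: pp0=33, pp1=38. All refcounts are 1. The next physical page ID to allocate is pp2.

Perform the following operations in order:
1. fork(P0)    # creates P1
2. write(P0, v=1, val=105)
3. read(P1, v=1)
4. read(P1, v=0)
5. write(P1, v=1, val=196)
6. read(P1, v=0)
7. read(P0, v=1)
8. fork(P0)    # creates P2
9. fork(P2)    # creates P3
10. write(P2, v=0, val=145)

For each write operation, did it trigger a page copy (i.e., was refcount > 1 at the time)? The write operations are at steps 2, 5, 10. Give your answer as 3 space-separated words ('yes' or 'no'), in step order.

Op 1: fork(P0) -> P1. 2 ppages; refcounts: pp0:2 pp1:2
Op 2: write(P0, v1, 105). refcount(pp1)=2>1 -> COPY to pp2. 3 ppages; refcounts: pp0:2 pp1:1 pp2:1
Op 3: read(P1, v1) -> 38. No state change.
Op 4: read(P1, v0) -> 33. No state change.
Op 5: write(P1, v1, 196). refcount(pp1)=1 -> write in place. 3 ppages; refcounts: pp0:2 pp1:1 pp2:1
Op 6: read(P1, v0) -> 33. No state change.
Op 7: read(P0, v1) -> 105. No state change.
Op 8: fork(P0) -> P2. 3 ppages; refcounts: pp0:3 pp1:1 pp2:2
Op 9: fork(P2) -> P3. 3 ppages; refcounts: pp0:4 pp1:1 pp2:3
Op 10: write(P2, v0, 145). refcount(pp0)=4>1 -> COPY to pp3. 4 ppages; refcounts: pp0:3 pp1:1 pp2:3 pp3:1

yes no yes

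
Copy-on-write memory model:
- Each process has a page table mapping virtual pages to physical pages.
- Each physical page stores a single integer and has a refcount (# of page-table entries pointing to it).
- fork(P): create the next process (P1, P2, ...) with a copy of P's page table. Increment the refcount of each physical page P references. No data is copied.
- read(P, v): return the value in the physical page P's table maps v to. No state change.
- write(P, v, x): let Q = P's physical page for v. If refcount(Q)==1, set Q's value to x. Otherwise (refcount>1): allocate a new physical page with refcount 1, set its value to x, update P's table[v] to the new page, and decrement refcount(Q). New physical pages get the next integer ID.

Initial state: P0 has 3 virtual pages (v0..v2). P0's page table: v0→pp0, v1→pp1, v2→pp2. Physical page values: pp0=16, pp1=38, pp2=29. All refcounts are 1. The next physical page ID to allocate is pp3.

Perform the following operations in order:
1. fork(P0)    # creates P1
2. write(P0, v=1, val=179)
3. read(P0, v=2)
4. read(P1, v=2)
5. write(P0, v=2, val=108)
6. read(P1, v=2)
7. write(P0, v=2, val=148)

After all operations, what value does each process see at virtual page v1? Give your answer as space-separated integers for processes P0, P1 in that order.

Answer: 179 38

Derivation:
Op 1: fork(P0) -> P1. 3 ppages; refcounts: pp0:2 pp1:2 pp2:2
Op 2: write(P0, v1, 179). refcount(pp1)=2>1 -> COPY to pp3. 4 ppages; refcounts: pp0:2 pp1:1 pp2:2 pp3:1
Op 3: read(P0, v2) -> 29. No state change.
Op 4: read(P1, v2) -> 29. No state change.
Op 5: write(P0, v2, 108). refcount(pp2)=2>1 -> COPY to pp4. 5 ppages; refcounts: pp0:2 pp1:1 pp2:1 pp3:1 pp4:1
Op 6: read(P1, v2) -> 29. No state change.
Op 7: write(P0, v2, 148). refcount(pp4)=1 -> write in place. 5 ppages; refcounts: pp0:2 pp1:1 pp2:1 pp3:1 pp4:1
P0: v1 -> pp3 = 179
P1: v1 -> pp1 = 38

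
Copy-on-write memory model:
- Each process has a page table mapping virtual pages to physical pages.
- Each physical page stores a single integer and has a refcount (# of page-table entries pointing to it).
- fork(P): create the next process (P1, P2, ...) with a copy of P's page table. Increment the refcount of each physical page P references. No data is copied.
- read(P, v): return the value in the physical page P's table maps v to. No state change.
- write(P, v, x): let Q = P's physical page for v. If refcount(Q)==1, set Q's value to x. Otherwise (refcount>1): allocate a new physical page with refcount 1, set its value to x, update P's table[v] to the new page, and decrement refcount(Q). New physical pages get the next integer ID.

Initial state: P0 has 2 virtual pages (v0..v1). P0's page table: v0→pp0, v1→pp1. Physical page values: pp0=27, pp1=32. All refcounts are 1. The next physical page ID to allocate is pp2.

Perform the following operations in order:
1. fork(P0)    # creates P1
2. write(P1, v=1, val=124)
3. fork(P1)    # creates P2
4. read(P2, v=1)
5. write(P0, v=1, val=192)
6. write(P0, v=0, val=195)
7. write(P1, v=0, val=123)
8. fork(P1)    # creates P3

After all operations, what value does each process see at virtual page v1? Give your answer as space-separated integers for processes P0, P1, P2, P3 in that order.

Op 1: fork(P0) -> P1. 2 ppages; refcounts: pp0:2 pp1:2
Op 2: write(P1, v1, 124). refcount(pp1)=2>1 -> COPY to pp2. 3 ppages; refcounts: pp0:2 pp1:1 pp2:1
Op 3: fork(P1) -> P2. 3 ppages; refcounts: pp0:3 pp1:1 pp2:2
Op 4: read(P2, v1) -> 124. No state change.
Op 5: write(P0, v1, 192). refcount(pp1)=1 -> write in place. 3 ppages; refcounts: pp0:3 pp1:1 pp2:2
Op 6: write(P0, v0, 195). refcount(pp0)=3>1 -> COPY to pp3. 4 ppages; refcounts: pp0:2 pp1:1 pp2:2 pp3:1
Op 7: write(P1, v0, 123). refcount(pp0)=2>1 -> COPY to pp4. 5 ppages; refcounts: pp0:1 pp1:1 pp2:2 pp3:1 pp4:1
Op 8: fork(P1) -> P3. 5 ppages; refcounts: pp0:1 pp1:1 pp2:3 pp3:1 pp4:2
P0: v1 -> pp1 = 192
P1: v1 -> pp2 = 124
P2: v1 -> pp2 = 124
P3: v1 -> pp2 = 124

Answer: 192 124 124 124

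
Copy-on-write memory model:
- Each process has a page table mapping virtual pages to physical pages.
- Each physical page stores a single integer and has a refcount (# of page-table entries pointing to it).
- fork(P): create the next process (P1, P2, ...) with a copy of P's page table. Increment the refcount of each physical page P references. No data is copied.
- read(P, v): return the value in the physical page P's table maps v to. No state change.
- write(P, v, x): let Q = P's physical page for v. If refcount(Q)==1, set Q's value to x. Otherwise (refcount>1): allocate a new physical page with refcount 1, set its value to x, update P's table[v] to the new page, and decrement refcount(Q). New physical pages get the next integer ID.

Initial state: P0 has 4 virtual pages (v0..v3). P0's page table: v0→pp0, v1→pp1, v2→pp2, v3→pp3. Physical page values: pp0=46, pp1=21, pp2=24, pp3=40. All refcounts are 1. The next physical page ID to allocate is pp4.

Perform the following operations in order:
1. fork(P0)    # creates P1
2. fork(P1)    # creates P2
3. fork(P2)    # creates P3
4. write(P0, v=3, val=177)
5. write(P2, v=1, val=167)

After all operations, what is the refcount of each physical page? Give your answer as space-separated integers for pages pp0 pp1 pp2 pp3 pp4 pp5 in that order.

Op 1: fork(P0) -> P1. 4 ppages; refcounts: pp0:2 pp1:2 pp2:2 pp3:2
Op 2: fork(P1) -> P2. 4 ppages; refcounts: pp0:3 pp1:3 pp2:3 pp3:3
Op 3: fork(P2) -> P3. 4 ppages; refcounts: pp0:4 pp1:4 pp2:4 pp3:4
Op 4: write(P0, v3, 177). refcount(pp3)=4>1 -> COPY to pp4. 5 ppages; refcounts: pp0:4 pp1:4 pp2:4 pp3:3 pp4:1
Op 5: write(P2, v1, 167). refcount(pp1)=4>1 -> COPY to pp5. 6 ppages; refcounts: pp0:4 pp1:3 pp2:4 pp3:3 pp4:1 pp5:1

Answer: 4 3 4 3 1 1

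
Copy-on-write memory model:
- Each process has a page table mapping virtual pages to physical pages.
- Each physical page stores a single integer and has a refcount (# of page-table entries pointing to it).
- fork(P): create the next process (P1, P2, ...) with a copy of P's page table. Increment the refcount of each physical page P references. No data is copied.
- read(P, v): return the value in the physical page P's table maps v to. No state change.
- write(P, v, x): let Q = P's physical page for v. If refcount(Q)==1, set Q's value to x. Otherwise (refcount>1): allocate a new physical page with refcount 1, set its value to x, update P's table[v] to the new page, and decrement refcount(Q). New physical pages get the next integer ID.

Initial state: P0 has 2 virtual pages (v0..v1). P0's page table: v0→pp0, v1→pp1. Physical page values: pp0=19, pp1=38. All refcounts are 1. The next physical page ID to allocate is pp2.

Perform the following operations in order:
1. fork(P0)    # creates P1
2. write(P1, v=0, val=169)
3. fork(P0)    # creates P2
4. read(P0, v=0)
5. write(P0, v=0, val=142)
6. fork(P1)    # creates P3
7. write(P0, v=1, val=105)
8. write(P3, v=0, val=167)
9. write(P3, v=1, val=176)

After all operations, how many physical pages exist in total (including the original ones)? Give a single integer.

Answer: 7

Derivation:
Op 1: fork(P0) -> P1. 2 ppages; refcounts: pp0:2 pp1:2
Op 2: write(P1, v0, 169). refcount(pp0)=2>1 -> COPY to pp2. 3 ppages; refcounts: pp0:1 pp1:2 pp2:1
Op 3: fork(P0) -> P2. 3 ppages; refcounts: pp0:2 pp1:3 pp2:1
Op 4: read(P0, v0) -> 19. No state change.
Op 5: write(P0, v0, 142). refcount(pp0)=2>1 -> COPY to pp3. 4 ppages; refcounts: pp0:1 pp1:3 pp2:1 pp3:1
Op 6: fork(P1) -> P3. 4 ppages; refcounts: pp0:1 pp1:4 pp2:2 pp3:1
Op 7: write(P0, v1, 105). refcount(pp1)=4>1 -> COPY to pp4. 5 ppages; refcounts: pp0:1 pp1:3 pp2:2 pp3:1 pp4:1
Op 8: write(P3, v0, 167). refcount(pp2)=2>1 -> COPY to pp5. 6 ppages; refcounts: pp0:1 pp1:3 pp2:1 pp3:1 pp4:1 pp5:1
Op 9: write(P3, v1, 176). refcount(pp1)=3>1 -> COPY to pp6. 7 ppages; refcounts: pp0:1 pp1:2 pp2:1 pp3:1 pp4:1 pp5:1 pp6:1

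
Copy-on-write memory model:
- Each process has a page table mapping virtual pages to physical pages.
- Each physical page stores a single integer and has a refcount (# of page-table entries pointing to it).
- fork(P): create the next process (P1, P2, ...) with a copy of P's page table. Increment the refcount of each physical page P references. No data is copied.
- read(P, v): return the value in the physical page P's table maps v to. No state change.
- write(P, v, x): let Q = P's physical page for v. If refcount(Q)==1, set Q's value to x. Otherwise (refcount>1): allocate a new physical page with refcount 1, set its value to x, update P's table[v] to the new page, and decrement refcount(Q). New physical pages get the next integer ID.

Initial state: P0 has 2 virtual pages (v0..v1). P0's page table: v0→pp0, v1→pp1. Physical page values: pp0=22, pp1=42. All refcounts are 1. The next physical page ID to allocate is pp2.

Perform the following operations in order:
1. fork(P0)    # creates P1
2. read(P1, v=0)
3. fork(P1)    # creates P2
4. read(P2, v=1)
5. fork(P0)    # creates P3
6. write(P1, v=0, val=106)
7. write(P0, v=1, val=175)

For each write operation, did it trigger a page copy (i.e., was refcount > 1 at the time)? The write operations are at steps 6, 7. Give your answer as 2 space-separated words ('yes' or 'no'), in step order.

Op 1: fork(P0) -> P1. 2 ppages; refcounts: pp0:2 pp1:2
Op 2: read(P1, v0) -> 22. No state change.
Op 3: fork(P1) -> P2. 2 ppages; refcounts: pp0:3 pp1:3
Op 4: read(P2, v1) -> 42. No state change.
Op 5: fork(P0) -> P3. 2 ppages; refcounts: pp0:4 pp1:4
Op 6: write(P1, v0, 106). refcount(pp0)=4>1 -> COPY to pp2. 3 ppages; refcounts: pp0:3 pp1:4 pp2:1
Op 7: write(P0, v1, 175). refcount(pp1)=4>1 -> COPY to pp3. 4 ppages; refcounts: pp0:3 pp1:3 pp2:1 pp3:1

yes yes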